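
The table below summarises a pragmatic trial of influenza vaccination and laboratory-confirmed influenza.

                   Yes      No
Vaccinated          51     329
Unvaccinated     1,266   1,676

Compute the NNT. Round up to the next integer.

Risk in treated group = 51/380 = 0.13421; risk in control = 1266/2942 = 0.43032.
Absolute risk reduction = 0.43032 − 0.13421 = 0.29611
NNT = 1 / ARR = 1 / 0.29611 = 3.377 → round up → 4

4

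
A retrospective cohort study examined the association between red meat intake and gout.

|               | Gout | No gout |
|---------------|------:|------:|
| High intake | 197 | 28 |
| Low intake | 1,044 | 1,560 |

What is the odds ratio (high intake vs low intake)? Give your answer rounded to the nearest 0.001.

10.513

Cells: a = 197, b = 28, c = 1044, d = 1560.
OR = (a·d)/(b·c) = (197 × 1560) / (28 × 1044) = 307320 / 29232 = 10.51314
The odds of gout are about 10.51 times as high in the high intake group.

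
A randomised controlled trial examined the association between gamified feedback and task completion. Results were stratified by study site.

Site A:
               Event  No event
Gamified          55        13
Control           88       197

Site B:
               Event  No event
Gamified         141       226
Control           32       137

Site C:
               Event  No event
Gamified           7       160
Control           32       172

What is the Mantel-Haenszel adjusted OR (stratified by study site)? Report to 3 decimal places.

OR_MH = Σ(aᵢdᵢ/nᵢ) / Σ(bᵢcᵢ/nᵢ), where nᵢ is the stratum total.
Stratum 1 (Site A): n = 353; a·d/n = 55·197/353 = 30.6941; b·c/n = 13·88/353 = 3.2408
Stratum 2 (Site B): n = 536; a·d/n = 141·137/536 = 36.0392; b·c/n = 226·32/536 = 13.4925
Stratum 3 (Site C): n = 371; a·d/n = 7·172/371 = 3.2453; b·c/n = 160·32/371 = 13.8005
OR_MH = (30.6941 + 36.0392 + 3.2453) / (3.2408 + 13.4925 + 13.8005) = 69.9785 / 30.5339 = 2.29183

2.292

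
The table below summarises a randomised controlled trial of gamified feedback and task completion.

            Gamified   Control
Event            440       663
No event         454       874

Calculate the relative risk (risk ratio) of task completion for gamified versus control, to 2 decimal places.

Reading the table with exposure as columns: a = 440 (Gamified, case), b = 454 (Gamified, non-case), c = 663 (Control, case), d = 874.
Risk in exposed = 440/894 = 0.49217; risk in unexposed = 663/1537 = 0.43136.
RR = 0.49217 / 0.43136 = 1.14097
The risk among the exposed is 1.14 times that among the unexposed.

1.14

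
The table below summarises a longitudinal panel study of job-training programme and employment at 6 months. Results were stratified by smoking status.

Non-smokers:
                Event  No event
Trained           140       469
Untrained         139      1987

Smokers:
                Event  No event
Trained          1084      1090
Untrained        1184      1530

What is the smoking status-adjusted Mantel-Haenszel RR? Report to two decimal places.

1.27

RR_MH = Σ(aᵢ·n₀ᵢ/nᵢ) / Σ(cᵢ·n₁ᵢ/nᵢ), with n₁ᵢ = aᵢ+bᵢ (exposed), n₀ᵢ = cᵢ+dᵢ (unexposed), nᵢ = n₁ᵢ+n₀ᵢ.
Stratum 1 (Non-smokers): n₁ = 609, n₀ = 2126, n = 2735; a·n₀/n = 140·2126/2735 = 108.8263; c·n₁/n = 139·609/2735 = 30.9510
Stratum 2 (Smokers): n₁ = 2174, n₀ = 2714, n = 4888; a·n₀/n = 1084·2714/4888 = 601.8773; c·n₁/n = 1184·2174/4888 = 526.5990
RR_MH = (108.8263 + 601.8773) / (30.9510 + 526.5990) = 710.7036 / 557.5500 = 1.27469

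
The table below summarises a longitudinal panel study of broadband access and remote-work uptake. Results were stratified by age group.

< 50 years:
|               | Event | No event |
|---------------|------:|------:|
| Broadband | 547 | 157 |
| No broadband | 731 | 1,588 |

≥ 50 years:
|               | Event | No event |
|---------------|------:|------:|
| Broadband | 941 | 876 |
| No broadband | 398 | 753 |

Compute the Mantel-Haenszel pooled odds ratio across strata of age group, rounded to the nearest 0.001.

3.385

OR_MH = Σ(aᵢdᵢ/nᵢ) / Σ(bᵢcᵢ/nᵢ), where nᵢ is the stratum total.
Stratum 1 (< 50 years): n = 3023; a·d/n = 547·1588/3023 = 287.3424; b·c/n = 157·731/3023 = 37.9646
Stratum 2 (≥ 50 years): n = 2968; a·d/n = 941·753/2968 = 238.7375; b·c/n = 876·398/2968 = 117.4690
OR_MH = (287.3424 + 238.7375) / (37.9646 + 117.4690) = 526.0799 / 155.4336 = 3.38460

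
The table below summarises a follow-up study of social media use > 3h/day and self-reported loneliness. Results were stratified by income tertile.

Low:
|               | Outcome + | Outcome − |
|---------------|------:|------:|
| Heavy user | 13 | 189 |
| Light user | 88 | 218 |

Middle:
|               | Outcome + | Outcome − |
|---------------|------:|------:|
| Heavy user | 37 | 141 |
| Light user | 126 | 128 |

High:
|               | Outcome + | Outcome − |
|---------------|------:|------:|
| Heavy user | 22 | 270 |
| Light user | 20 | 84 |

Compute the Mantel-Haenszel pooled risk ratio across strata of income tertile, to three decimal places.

RR_MH = Σ(aᵢ·n₀ᵢ/nᵢ) / Σ(cᵢ·n₁ᵢ/nᵢ), with n₁ᵢ = aᵢ+bᵢ (exposed), n₀ᵢ = cᵢ+dᵢ (unexposed), nᵢ = n₁ᵢ+n₀ᵢ.
Stratum 1 (Low): n₁ = 202, n₀ = 306, n = 508; a·n₀/n = 13·306/508 = 7.8307; c·n₁/n = 88·202/508 = 34.9921
Stratum 2 (Middle): n₁ = 178, n₀ = 254, n = 432; a·n₀/n = 37·254/432 = 21.7546; c·n₁/n = 126·178/432 = 51.9167
Stratum 3 (High): n₁ = 292, n₀ = 104, n = 396; a·n₀/n = 22·104/396 = 5.7778; c·n₁/n = 20·292/396 = 14.7475
RR_MH = (7.8307 + 21.7546 + 5.7778) / (34.9921 + 51.9167 + 14.7475) = 35.3631 / 101.6563 = 0.34787

0.348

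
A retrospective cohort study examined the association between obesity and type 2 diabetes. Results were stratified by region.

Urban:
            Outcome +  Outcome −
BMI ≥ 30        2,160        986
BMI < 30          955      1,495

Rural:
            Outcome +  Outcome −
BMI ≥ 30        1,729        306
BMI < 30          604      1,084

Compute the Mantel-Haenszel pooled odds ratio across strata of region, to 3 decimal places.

OR_MH = Σ(aᵢdᵢ/nᵢ) / Σ(bᵢcᵢ/nᵢ), where nᵢ is the stratum total.
Stratum 1 (Urban): n = 5596; a·d/n = 2160·1495/5596 = 577.0550; b·c/n = 986·955/5596 = 168.2684
Stratum 2 (Rural): n = 3723; a·d/n = 1729·1084/3723 = 503.4209; b·c/n = 306·604/3723 = 49.6438
OR_MH = (577.0550 + 503.4209) / (168.2684 + 49.6438) = 1080.4759 / 217.9122 = 4.95831

4.958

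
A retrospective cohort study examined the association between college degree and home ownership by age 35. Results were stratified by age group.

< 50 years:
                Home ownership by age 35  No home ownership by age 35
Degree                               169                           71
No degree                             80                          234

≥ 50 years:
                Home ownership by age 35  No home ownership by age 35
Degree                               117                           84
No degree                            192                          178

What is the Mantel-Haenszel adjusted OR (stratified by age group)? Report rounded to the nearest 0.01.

OR_MH = Σ(aᵢdᵢ/nᵢ) / Σ(bᵢcᵢ/nᵢ), where nᵢ is the stratum total.
Stratum 1 (< 50 years): n = 554; a·d/n = 169·234/554 = 71.3827; b·c/n = 71·80/554 = 10.2527
Stratum 2 (≥ 50 years): n = 571; a·d/n = 117·178/571 = 36.4729; b·c/n = 84·192/571 = 28.2452
OR_MH = (71.3827 + 36.4729) / (10.2527 + 28.2452) = 107.8555 / 38.4979 = 2.80160

2.80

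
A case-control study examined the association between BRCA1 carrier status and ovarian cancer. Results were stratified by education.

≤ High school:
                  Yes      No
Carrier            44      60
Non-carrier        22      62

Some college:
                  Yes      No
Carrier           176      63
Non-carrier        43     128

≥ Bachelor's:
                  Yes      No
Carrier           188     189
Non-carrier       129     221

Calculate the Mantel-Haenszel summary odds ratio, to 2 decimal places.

OR_MH = Σ(aᵢdᵢ/nᵢ) / Σ(bᵢcᵢ/nᵢ), where nᵢ is the stratum total.
Stratum 1 (≤ High school): n = 188; a·d/n = 44·62/188 = 14.5106; b·c/n = 60·22/188 = 7.0213
Stratum 2 (Some college): n = 410; a·d/n = 176·128/410 = 54.9463; b·c/n = 63·43/410 = 6.6073
Stratum 3 (≥ Bachelor's): n = 727; a·d/n = 188·221/727 = 57.1499; b·c/n = 189·129/727 = 33.5365
OR_MH = (14.5106 + 54.9463 + 57.1499) / (7.0213 + 6.6073 + 33.5365) = 126.6069 / 47.1650 = 2.68434

2.68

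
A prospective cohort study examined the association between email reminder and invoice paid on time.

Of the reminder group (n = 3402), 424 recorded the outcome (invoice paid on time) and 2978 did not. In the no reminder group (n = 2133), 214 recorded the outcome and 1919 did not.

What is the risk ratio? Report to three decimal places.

1.242

From the description: a = 424, b = 2978, c = 214, d = 1919.
Risk in exposed = 424/3402 = 0.12463; risk in unexposed = 214/2133 = 0.10033.
RR = 0.12463 / 0.10033 = 1.24225
The risk among the exposed is 1.24 times that among the unexposed.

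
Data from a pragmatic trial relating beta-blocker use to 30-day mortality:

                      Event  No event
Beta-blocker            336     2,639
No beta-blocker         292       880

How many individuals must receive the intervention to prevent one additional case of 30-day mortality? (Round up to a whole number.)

Risk in treated group = 336/2975 = 0.11294; risk in control = 292/1172 = 0.24915.
Absolute risk reduction = 0.24915 − 0.11294 = 0.13621
NNT = 1 / ARR = 1 / 0.13621 = 7.342 → round up → 8

8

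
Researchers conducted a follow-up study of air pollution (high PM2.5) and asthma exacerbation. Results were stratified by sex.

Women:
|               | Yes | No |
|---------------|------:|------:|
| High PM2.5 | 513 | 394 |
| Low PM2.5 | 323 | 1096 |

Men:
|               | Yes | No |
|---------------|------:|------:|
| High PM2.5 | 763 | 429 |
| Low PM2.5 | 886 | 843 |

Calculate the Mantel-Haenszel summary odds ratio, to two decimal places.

OR_MH = Σ(aᵢdᵢ/nᵢ) / Σ(bᵢcᵢ/nᵢ), where nᵢ is the stratum total.
Stratum 1 (Women): n = 2326; a·d/n = 513·1096/2326 = 241.7231; b·c/n = 394·323/2326 = 54.7128
Stratum 2 (Men): n = 2921; a·d/n = 763·843/2921 = 220.2016; b·c/n = 429·886/2921 = 130.1246
OR_MH = (241.7231 + 220.2016) / (54.7128 + 130.1246) = 461.9248 / 184.8374 = 2.49909

2.50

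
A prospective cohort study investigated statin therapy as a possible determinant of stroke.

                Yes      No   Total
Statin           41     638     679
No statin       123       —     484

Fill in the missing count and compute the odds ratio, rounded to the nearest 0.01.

The missing cell is in the unexposed row: 484 − 123 = 361.
So a = 41, b = 638, c = 123, d = 361.
OR = (a·d)/(b·c) = (41 × 361) / (638 × 123) = 14801 / 78474 = 0.18861

0.19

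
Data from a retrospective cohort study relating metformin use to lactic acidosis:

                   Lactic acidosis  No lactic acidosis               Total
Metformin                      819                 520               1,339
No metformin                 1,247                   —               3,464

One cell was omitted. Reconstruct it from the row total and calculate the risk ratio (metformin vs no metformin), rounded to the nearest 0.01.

1.70

The missing cell is in the unexposed row: 3464 − 1247 = 2217.
So a = 819, b = 520, c = 1247, d = 2217.
RR = [a/(a+b)] / [c/(c+d)] = (819/1339) / (1247/3464) = 0.61165/0.35999 = 1.69908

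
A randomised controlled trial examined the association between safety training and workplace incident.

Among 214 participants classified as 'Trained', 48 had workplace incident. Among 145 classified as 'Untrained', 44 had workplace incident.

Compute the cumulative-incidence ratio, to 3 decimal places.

0.739

From the description: a = 48, b = 166, c = 44, d = 101.
Risk in exposed = 48/214 = 0.22430; risk in unexposed = 44/145 = 0.30345.
RR = 0.22430 / 0.30345 = 0.73917
The risk is 26% lower among the exposed than among the unexposed.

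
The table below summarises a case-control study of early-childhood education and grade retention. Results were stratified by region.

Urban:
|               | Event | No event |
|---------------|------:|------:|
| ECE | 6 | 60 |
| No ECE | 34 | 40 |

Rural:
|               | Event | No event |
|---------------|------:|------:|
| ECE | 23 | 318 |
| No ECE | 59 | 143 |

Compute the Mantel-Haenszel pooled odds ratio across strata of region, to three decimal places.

OR_MH = Σ(aᵢdᵢ/nᵢ) / Σ(bᵢcᵢ/nᵢ), where nᵢ is the stratum total.
Stratum 1 (Urban): n = 140; a·d/n = 6·40/140 = 1.7143; b·c/n = 60·34/140 = 14.5714
Stratum 2 (Rural): n = 543; a·d/n = 23·143/543 = 6.0571; b·c/n = 318·59/543 = 34.5525
OR_MH = (1.7143 + 6.0571) / (14.5714 + 34.5525) = 7.7714 / 49.1239 = 0.15820

0.158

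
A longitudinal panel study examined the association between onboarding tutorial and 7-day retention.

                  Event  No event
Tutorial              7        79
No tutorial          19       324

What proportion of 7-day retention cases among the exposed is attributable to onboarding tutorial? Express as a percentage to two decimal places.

Cells: a = 7, b = 79, c = 19, d = 324.
Risk in exposed = 7/86 = 0.08140; risk in unexposed = 19/343 = 0.05539.
RR = 0.08140/0.05539 = 1.46940
AR% = (RR − 1)/RR × 100 = (1.46940 − 1)/1.46940 × 100 = 31.9450%

31.95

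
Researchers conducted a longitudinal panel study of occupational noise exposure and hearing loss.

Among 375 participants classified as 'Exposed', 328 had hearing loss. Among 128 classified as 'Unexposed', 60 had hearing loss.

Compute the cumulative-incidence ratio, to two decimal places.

1.87

From the description: a = 328, b = 47, c = 60, d = 68.
Risk in exposed = 328/375 = 0.87467; risk in unexposed = 60/128 = 0.46875.
RR = 0.87467 / 0.46875 = 1.86596
The risk among the exposed is 1.87 times that among the unexposed.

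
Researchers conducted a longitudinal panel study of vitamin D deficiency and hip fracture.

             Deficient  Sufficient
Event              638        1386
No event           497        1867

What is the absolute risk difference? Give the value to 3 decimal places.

Reading the table with exposure as columns: a = 638 (Deficient, case), b = 497 (Deficient, non-case), c = 1386 (Sufficient, case), d = 1867.
Risk in exposed = 638/1135 = 0.562115; risk in unexposed = 1386/3253 = 0.426068.
Risk difference = 0.562115 − 0.426068 = 0.136046

0.136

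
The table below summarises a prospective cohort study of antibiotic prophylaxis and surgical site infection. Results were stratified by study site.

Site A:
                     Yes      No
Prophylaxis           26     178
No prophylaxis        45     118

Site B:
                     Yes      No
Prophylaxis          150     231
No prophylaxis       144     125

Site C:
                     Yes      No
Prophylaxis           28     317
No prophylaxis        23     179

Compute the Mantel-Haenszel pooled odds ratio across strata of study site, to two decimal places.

OR_MH = Σ(aᵢdᵢ/nᵢ) / Σ(bᵢcᵢ/nᵢ), where nᵢ is the stratum total.
Stratum 1 (Site A): n = 367; a·d/n = 26·118/367 = 8.3597; b·c/n = 178·45/367 = 21.8256
Stratum 2 (Site B): n = 650; a·d/n = 150·125/650 = 28.8462; b·c/n = 231·144/650 = 51.1754
Stratum 3 (Site C): n = 547; a·d/n = 28·179/547 = 9.1627; b·c/n = 317·23/547 = 13.3291
OR_MH = (8.3597 + 28.8462 + 9.1627) / (21.8256 + 51.1754 + 13.3291) = 46.3685 / 86.3301 = 0.53711

0.54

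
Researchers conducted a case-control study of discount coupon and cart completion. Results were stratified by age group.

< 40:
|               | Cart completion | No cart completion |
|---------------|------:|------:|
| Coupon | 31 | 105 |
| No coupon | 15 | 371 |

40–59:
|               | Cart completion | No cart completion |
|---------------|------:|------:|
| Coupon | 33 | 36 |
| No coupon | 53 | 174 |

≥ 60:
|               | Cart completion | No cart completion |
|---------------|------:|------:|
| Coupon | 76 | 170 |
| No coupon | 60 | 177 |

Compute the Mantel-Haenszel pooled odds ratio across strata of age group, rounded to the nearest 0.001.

2.266

OR_MH = Σ(aᵢdᵢ/nᵢ) / Σ(bᵢcᵢ/nᵢ), where nᵢ is the stratum total.
Stratum 1 (< 40): n = 522; a·d/n = 31·371/522 = 22.0326; b·c/n = 105·15/522 = 3.0172
Stratum 2 (40–59): n = 296; a·d/n = 33·174/296 = 19.3986; b·c/n = 36·53/296 = 6.4459
Stratum 3 (≥ 60): n = 483; a·d/n = 76·177/483 = 27.8509; b·c/n = 170·60/483 = 21.1180
OR_MH = (22.0326 + 19.3986 + 27.8509) / (3.0172 + 6.4459 + 21.1180) = 69.2821 / 30.5812 = 2.26551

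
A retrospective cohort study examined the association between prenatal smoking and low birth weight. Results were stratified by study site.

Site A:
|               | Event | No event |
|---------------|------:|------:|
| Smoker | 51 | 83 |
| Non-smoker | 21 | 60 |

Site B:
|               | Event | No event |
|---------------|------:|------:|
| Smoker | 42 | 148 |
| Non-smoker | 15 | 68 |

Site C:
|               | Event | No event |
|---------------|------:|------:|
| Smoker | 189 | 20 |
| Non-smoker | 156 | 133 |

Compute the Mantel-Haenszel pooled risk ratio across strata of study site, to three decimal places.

RR_MH = Σ(aᵢ·n₀ᵢ/nᵢ) / Σ(cᵢ·n₁ᵢ/nᵢ), with n₁ᵢ = aᵢ+bᵢ (exposed), n₀ᵢ = cᵢ+dᵢ (unexposed), nᵢ = n₁ᵢ+n₀ᵢ.
Stratum 1 (Site A): n₁ = 134, n₀ = 81, n = 215; a·n₀/n = 51·81/215 = 19.2140; c·n₁/n = 21·134/215 = 13.0884
Stratum 2 (Site B): n₁ = 190, n₀ = 83, n = 273; a·n₀/n = 42·83/273 = 12.7692; c·n₁/n = 15·190/273 = 10.4396
Stratum 3 (Site C): n₁ = 209, n₀ = 289, n = 498; a·n₀/n = 189·289/498 = 109.6807; c·n₁/n = 156·209/498 = 65.4699
RR_MH = (19.2140 + 12.7692 + 109.6807) / (13.0884 + 10.4396 + 65.4699) = 141.6639 / 88.9978 = 1.59177

1.592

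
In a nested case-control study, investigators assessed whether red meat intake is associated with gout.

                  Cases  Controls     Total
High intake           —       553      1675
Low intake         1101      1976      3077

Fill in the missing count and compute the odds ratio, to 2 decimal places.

The missing cell is in the exposed row: 1675 − 553 = 1122.
So a = 1122, b = 553, c = 1101, d = 1976.
OR = (a·d)/(b·c) = (1122 × 1976) / (553 × 1101) = 2217072 / 608853 = 3.64139

3.64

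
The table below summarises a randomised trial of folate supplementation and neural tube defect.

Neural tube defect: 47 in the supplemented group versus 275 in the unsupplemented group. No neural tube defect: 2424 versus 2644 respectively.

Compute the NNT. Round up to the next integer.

Risk in treated group = 47/2471 = 0.01902; risk in control = 275/2919 = 0.09421.
Absolute risk reduction = 0.09421 − 0.01902 = 0.07519
NNT = 1 / ARR = 1 / 0.07519 = 13.300 → round up → 14

14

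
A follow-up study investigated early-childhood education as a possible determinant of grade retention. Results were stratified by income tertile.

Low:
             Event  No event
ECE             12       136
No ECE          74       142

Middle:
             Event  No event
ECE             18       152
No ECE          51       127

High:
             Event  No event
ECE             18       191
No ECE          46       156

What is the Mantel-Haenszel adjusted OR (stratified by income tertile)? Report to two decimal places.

OR_MH = Σ(aᵢdᵢ/nᵢ) / Σ(bᵢcᵢ/nᵢ), where nᵢ is the stratum total.
Stratum 1 (Low): n = 364; a·d/n = 12·142/364 = 4.6813; b·c/n = 136·74/364 = 27.6484
Stratum 2 (Middle): n = 348; a·d/n = 18·127/348 = 6.5690; b·c/n = 152·51/348 = 22.2759
Stratum 3 (High): n = 411; a·d/n = 18·156/411 = 6.8321; b·c/n = 191·46/411 = 21.3771
OR_MH = (4.6813 + 6.5690 + 6.8321) / (27.6484 + 22.2759 + 21.3771) = 18.0824 / 71.3013 = 0.25361

0.25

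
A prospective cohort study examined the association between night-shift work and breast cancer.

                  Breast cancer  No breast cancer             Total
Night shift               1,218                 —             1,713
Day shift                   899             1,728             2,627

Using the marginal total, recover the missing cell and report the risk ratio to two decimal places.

2.08

The missing cell is in the exposed row: 1713 − 1218 = 495.
So a = 1218, b = 495, c = 899, d = 1728.
RR = [a/(a+b)] / [c/(c+d)] = (1218/1713) / (899/2627) = 0.71103/0.34222 = 2.07774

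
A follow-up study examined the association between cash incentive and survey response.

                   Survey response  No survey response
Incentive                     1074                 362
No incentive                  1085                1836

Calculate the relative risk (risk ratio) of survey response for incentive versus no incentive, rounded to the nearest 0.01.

2.01

Cells: a = 1074, b = 362, c = 1085, d = 1836.
Risk in exposed = 1074/1436 = 0.74791; risk in unexposed = 1085/2921 = 0.37145.
RR = 0.74791 / 0.37145 = 2.01350
The risk among the exposed is 2.01 times that among the unexposed.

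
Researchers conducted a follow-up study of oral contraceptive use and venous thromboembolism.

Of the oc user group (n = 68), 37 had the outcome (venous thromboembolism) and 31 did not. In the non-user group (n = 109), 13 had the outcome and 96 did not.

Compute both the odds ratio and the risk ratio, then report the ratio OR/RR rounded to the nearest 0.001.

From the description: a = 37, b = 31, c = 13, d = 96.
OR = (37·96)/(31·13) = 3552/403 = 8.81390
Risk in exposed = 37/68 = 0.54412; risk in unexposed = 13/109 = 0.11927; RR = 4.56222
OR/RR = 8.81390 / 4.56222 = 1.93193
The outcome is not rare, so the OR lies further from 1 than the RR.

1.932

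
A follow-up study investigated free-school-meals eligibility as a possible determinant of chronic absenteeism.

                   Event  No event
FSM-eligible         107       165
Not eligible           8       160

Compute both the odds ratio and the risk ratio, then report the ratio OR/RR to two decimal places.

Cells: a = 107, b = 165, c = 8, d = 160.
OR = (107·160)/(165·8) = 17120/1320 = 12.96970
Risk in exposed = 107/272 = 0.39338; risk in unexposed = 8/168 = 0.04762; RR = 8.26103
OR/RR = 12.96970 / 8.26103 = 1.56999
The outcome is not rare, so the OR lies further from 1 than the RR.

1.57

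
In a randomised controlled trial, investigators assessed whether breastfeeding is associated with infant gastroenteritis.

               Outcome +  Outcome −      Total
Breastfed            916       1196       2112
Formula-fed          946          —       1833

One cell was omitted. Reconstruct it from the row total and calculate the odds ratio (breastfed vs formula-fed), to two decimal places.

The missing cell is in the unexposed row: 1833 − 946 = 887.
So a = 916, b = 1196, c = 946, d = 887.
OR = (a·d)/(b·c) = (916 × 887) / (1196 × 946) = 812492 / 1131416 = 0.71812

0.72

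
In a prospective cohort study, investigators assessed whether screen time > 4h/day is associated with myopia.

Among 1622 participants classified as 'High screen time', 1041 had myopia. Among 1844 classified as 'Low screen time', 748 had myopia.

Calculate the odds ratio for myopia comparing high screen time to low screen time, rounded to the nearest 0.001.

2.625

From the description: a = 1041, b = 581, c = 748, d = 1096.
OR = (a·d)/(b·c) = (1041 × 1096) / (581 × 748) = 1140936 / 434588 = 2.62533
The odds of myopia are about 2.63 times as high in the high screen time group.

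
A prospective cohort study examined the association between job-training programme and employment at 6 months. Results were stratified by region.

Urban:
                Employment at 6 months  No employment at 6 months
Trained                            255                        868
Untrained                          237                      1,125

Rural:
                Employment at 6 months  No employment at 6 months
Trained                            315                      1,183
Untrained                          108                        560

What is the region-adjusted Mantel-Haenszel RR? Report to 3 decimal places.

1.303

RR_MH = Σ(aᵢ·n₀ᵢ/nᵢ) / Σ(cᵢ·n₁ᵢ/nᵢ), with n₁ᵢ = aᵢ+bᵢ (exposed), n₀ᵢ = cᵢ+dᵢ (unexposed), nᵢ = n₁ᵢ+n₀ᵢ.
Stratum 1 (Urban): n₁ = 1123, n₀ = 1362, n = 2485; a·n₀/n = 255·1362/2485 = 139.7626; c·n₁/n = 237·1123/2485 = 107.1030
Stratum 2 (Rural): n₁ = 1498, n₀ = 668, n = 2166; a·n₀/n = 315·668/2166 = 97.1468; c·n₁/n = 108·1498/2166 = 74.6925
RR_MH = (139.7626 + 97.1468) / (107.1030 + 74.6925) = 236.9094 / 181.7955 = 1.30316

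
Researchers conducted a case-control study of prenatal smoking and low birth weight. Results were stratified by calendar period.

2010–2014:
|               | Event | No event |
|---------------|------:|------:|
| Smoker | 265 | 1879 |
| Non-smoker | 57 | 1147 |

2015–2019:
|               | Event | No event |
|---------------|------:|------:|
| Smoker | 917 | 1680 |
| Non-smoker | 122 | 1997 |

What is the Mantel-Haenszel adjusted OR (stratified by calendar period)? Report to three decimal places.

6.350

OR_MH = Σ(aᵢdᵢ/nᵢ) / Σ(bᵢcᵢ/nᵢ), where nᵢ is the stratum total.
Stratum 1 (2010–2014): n = 3348; a·d/n = 265·1147/3348 = 90.7870; b·c/n = 1879·57/3348 = 31.9901
Stratum 2 (2015–2019): n = 4716; a·d/n = 917·1997/4716 = 388.3056; b·c/n = 1680·122/4716 = 43.4606
OR_MH = (90.7870 + 388.3056) / (31.9901 + 43.4606) = 479.0926 / 75.4507 = 6.34974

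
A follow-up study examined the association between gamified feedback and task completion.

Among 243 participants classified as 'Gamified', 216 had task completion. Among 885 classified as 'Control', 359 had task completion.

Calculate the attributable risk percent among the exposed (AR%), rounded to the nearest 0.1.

54.4

From the description: a = 216, b = 27, c = 359, d = 526.
Risk in exposed = 216/243 = 0.88889; risk in unexposed = 359/885 = 0.40565.
RR = 0.88889/0.40565 = 2.19127
AR% = (RR − 1)/RR × 100 = (2.19127 − 1)/2.19127 × 100 = 54.3644%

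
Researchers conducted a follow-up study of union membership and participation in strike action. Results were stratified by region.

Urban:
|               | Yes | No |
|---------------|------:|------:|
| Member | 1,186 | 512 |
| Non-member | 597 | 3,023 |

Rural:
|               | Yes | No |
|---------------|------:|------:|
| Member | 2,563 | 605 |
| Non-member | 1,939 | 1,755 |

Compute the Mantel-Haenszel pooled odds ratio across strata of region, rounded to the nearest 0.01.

OR_MH = Σ(aᵢdᵢ/nᵢ) / Σ(bᵢcᵢ/nᵢ), where nᵢ is the stratum total.
Stratum 1 (Urban): n = 5318; a·d/n = 1186·3023/5318 = 674.1779; b·c/n = 512·597/5318 = 57.4772
Stratum 2 (Rural): n = 6862; a·d/n = 2563·1755/6862 = 655.5035; b·c/n = 605·1939/6862 = 170.9553
OR_MH = (674.1779 + 655.5035) / (57.4772 + 170.9553) = 1329.6814 / 228.4325 = 5.82089

5.82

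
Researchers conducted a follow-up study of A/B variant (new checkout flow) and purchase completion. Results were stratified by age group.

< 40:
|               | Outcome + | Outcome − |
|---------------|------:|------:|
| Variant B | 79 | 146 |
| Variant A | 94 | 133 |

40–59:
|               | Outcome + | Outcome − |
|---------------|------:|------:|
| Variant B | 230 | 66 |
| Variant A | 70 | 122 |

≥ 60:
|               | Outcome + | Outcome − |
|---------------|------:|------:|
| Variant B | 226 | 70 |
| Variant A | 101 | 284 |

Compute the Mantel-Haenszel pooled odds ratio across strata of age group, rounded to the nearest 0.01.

OR_MH = Σ(aᵢdᵢ/nᵢ) / Σ(bᵢcᵢ/nᵢ), where nᵢ is the stratum total.
Stratum 1 (< 40): n = 452; a·d/n = 79·133/452 = 23.2456; b·c/n = 146·94/452 = 30.3628
Stratum 2 (40–59): n = 488; a·d/n = 230·122/488 = 57.5000; b·c/n = 66·70/488 = 9.4672
Stratum 3 (≥ 60): n = 681; a·d/n = 226·284/681 = 94.2496; b·c/n = 70·101/681 = 10.3818
OR_MH = (23.2456 + 57.5000 + 94.2496) / (30.3628 + 9.4672 + 10.3818) = 174.9952 / 50.2118 = 3.48514

3.49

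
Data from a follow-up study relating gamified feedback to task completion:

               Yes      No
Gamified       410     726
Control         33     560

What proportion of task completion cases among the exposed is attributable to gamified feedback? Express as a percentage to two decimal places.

Cells: a = 410, b = 726, c = 33, d = 560.
Risk in exposed = 410/1136 = 0.36092; risk in unexposed = 33/593 = 0.05565.
RR = 0.36092/0.05565 = 6.48554
AR% = (RR − 1)/RR × 100 = (6.48554 − 1)/6.48554 × 100 = 84.5811%

84.58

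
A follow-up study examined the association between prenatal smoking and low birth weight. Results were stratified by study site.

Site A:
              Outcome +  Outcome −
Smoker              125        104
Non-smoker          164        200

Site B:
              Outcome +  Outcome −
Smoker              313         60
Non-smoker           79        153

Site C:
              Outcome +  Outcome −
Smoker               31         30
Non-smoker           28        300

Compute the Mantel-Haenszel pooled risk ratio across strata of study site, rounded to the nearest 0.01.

1.91

RR_MH = Σ(aᵢ·n₀ᵢ/nᵢ) / Σ(cᵢ·n₁ᵢ/nᵢ), with n₁ᵢ = aᵢ+bᵢ (exposed), n₀ᵢ = cᵢ+dᵢ (unexposed), nᵢ = n₁ᵢ+n₀ᵢ.
Stratum 1 (Site A): n₁ = 229, n₀ = 364, n = 593; a·n₀/n = 125·364/593 = 76.7285; c·n₁/n = 164·229/593 = 63.3322
Stratum 2 (Site B): n₁ = 373, n₀ = 232, n = 605; a·n₀/n = 313·232/605 = 120.0264; c·n₁/n = 79·373/605 = 48.7058
Stratum 3 (Site C): n₁ = 61, n₀ = 328, n = 389; a·n₀/n = 31·328/389 = 26.1388; c·n₁/n = 28·61/389 = 4.3907
RR_MH = (76.7285 + 120.0264 + 26.1388) / (63.3322 + 48.7058 + 4.3907) = 222.8938 / 116.4287 = 1.91442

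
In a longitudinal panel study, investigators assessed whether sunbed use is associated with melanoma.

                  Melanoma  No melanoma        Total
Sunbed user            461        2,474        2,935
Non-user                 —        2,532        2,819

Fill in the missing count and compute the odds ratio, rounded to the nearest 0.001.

The missing cell is in the unexposed row: 2819 − 2532 = 287.
So a = 461, b = 2474, c = 287, d = 2532.
OR = (a·d)/(b·c) = (461 × 2532) / (2474 × 287) = 1167252 / 710038 = 1.64393

1.644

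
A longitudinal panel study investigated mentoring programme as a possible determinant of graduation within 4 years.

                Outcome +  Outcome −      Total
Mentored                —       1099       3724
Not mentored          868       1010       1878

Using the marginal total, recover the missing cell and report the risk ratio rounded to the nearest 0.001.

The missing cell is in the exposed row: 3724 − 1099 = 2625.
So a = 2625, b = 1099, c = 868, d = 1010.
RR = [a/(a+b)] / [c/(c+d)] = (2625/3724) / (868/1878) = 0.70489/0.46219 = 1.52509

1.525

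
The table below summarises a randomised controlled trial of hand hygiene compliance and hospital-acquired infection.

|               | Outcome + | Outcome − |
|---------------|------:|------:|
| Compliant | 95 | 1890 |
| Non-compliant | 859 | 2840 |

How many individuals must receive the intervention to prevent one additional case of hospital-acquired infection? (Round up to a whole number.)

6

Risk in treated group = 95/1985 = 0.04786; risk in control = 859/3699 = 0.23222.
Absolute risk reduction = 0.23222 − 0.04786 = 0.18437
NNT = 1 / ARR = 1 / 0.18437 = 5.424 → round up → 6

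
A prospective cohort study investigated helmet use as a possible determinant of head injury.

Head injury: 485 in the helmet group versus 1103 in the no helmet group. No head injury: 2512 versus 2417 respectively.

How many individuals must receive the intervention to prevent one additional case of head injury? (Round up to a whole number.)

7

Risk in treated group = 485/2997 = 0.16183; risk in control = 1103/3520 = 0.31335.
Absolute risk reduction = 0.31335 − 0.16183 = 0.15152
NNT = 1 / ARR = 1 / 0.15152 = 6.600 → round up → 7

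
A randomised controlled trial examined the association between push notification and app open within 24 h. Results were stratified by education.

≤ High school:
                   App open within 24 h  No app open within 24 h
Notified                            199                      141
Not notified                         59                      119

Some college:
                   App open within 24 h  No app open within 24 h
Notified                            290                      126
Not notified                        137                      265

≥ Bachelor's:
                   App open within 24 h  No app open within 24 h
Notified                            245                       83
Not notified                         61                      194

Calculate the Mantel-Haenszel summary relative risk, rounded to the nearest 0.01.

2.23

RR_MH = Σ(aᵢ·n₀ᵢ/nᵢ) / Σ(cᵢ·n₁ᵢ/nᵢ), with n₁ᵢ = aᵢ+bᵢ (exposed), n₀ᵢ = cᵢ+dᵢ (unexposed), nᵢ = n₁ᵢ+n₀ᵢ.
Stratum 1 (≤ High school): n₁ = 340, n₀ = 178, n = 518; a·n₀/n = 199·178/518 = 68.3822; c·n₁/n = 59·340/518 = 38.7259
Stratum 2 (Some college): n₁ = 416, n₀ = 402, n = 818; a·n₀/n = 290·402/818 = 142.5183; c·n₁/n = 137·416/818 = 69.6724
Stratum 3 (≥ Bachelor's): n₁ = 328, n₀ = 255, n = 583; a·n₀/n = 245·255/583 = 107.1612; c·n₁/n = 61·328/583 = 34.3190
RR_MH = (68.3822 + 142.5183 + 107.1612) / (38.7259 + 69.6724 + 34.3190) = 318.0618 / 142.7173 = 2.22861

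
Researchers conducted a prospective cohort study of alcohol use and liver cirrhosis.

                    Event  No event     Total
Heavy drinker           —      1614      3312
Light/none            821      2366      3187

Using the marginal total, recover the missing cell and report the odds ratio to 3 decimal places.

3.032

The missing cell is in the exposed row: 3312 − 1614 = 1698.
So a = 1698, b = 1614, c = 821, d = 2366.
OR = (a·d)/(b·c) = (1698 × 2366) / (1614 × 821) = 4017468 / 1325094 = 3.03184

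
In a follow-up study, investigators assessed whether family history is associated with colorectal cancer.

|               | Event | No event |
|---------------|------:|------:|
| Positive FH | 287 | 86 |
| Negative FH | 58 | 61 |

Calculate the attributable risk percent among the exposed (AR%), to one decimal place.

Cells: a = 287, b = 86, c = 58, d = 61.
Risk in exposed = 287/373 = 0.76944; risk in unexposed = 58/119 = 0.48739.
RR = 0.76944/0.48739 = 1.57867
AR% = (RR − 1)/RR × 100 = (1.57867 − 1)/1.57867 × 100 = 36.6556%

36.7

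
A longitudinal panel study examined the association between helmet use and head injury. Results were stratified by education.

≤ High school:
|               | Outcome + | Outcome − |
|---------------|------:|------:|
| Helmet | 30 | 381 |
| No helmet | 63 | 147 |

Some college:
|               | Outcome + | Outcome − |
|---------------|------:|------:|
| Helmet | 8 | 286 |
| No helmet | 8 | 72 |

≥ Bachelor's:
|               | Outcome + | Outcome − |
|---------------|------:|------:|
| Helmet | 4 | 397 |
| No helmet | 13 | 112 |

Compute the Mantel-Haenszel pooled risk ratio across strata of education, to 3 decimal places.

0.221

RR_MH = Σ(aᵢ·n₀ᵢ/nᵢ) / Σ(cᵢ·n₁ᵢ/nᵢ), with n₁ᵢ = aᵢ+bᵢ (exposed), n₀ᵢ = cᵢ+dᵢ (unexposed), nᵢ = n₁ᵢ+n₀ᵢ.
Stratum 1 (≤ High school): n₁ = 411, n₀ = 210, n = 621; a·n₀/n = 30·210/621 = 10.1449; c·n₁/n = 63·411/621 = 41.6957
Stratum 2 (Some college): n₁ = 294, n₀ = 80, n = 374; a·n₀/n = 8·80/374 = 1.7112; c·n₁/n = 8·294/374 = 6.2888
Stratum 3 (≥ Bachelor's): n₁ = 401, n₀ = 125, n = 526; a·n₀/n = 4·125/526 = 0.9506; c·n₁/n = 13·401/526 = 9.9106
RR_MH = (10.1449 + 1.7112 + 0.9506) / (41.6957 + 6.2888 + 9.9106) = 12.8067 / 57.8951 = 0.22121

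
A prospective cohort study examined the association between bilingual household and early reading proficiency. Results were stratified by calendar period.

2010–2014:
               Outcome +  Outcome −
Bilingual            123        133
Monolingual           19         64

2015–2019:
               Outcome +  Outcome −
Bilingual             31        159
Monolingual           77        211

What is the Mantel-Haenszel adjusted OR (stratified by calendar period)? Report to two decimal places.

OR_MH = Σ(aᵢdᵢ/nᵢ) / Σ(bᵢcᵢ/nᵢ), where nᵢ is the stratum total.
Stratum 1 (2010–2014): n = 339; a·d/n = 123·64/339 = 23.2212; b·c/n = 133·19/339 = 7.4543
Stratum 2 (2015–2019): n = 478; a·d/n = 31·211/478 = 13.6841; b·c/n = 159·77/478 = 25.6130
OR_MH = (23.2212 + 13.6841) / (7.4543 + 25.6130) = 36.9053 / 33.0672 = 1.11607

1.12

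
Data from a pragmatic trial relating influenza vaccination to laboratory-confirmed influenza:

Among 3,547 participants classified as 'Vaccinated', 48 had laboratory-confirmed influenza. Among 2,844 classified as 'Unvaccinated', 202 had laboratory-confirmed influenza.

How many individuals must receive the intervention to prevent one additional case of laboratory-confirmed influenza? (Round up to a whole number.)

18

Risk in treated group = 48/3547 = 0.01353; risk in control = 202/2844 = 0.07103.
Absolute risk reduction = 0.07103 − 0.01353 = 0.05749
NNT = 1 / ARR = 1 / 0.05749 = 17.393 → round up → 18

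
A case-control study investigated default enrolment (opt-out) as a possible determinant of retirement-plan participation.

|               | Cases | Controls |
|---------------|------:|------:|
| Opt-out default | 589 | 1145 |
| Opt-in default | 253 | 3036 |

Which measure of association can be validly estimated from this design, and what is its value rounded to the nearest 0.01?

6.17

Cells: a = 589, b = 1145, c = 253, d = 3036.
This is a case-control study: participants were sampled on outcome status, so risks in the source population cannot be estimated directly — relative risk is not valid here. The odds ratio is the appropriate measure.
OR = (a·d)/(b·c) = (589 × 3036) / (1145 × 253) = 1788204 / 289685 = 6.17293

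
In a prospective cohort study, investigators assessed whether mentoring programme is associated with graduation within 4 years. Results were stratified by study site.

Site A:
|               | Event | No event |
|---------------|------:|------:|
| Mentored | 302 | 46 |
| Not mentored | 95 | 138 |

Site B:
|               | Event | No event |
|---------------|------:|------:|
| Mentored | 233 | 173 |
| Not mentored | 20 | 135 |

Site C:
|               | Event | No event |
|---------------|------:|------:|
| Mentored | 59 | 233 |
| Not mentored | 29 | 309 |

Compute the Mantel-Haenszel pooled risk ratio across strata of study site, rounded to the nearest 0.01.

RR_MH = Σ(aᵢ·n₀ᵢ/nᵢ) / Σ(cᵢ·n₁ᵢ/nᵢ), with n₁ᵢ = aᵢ+bᵢ (exposed), n₀ᵢ = cᵢ+dᵢ (unexposed), nᵢ = n₁ᵢ+n₀ᵢ.
Stratum 1 (Site A): n₁ = 348, n₀ = 233, n = 581; a·n₀/n = 302·233/581 = 121.1119; c·n₁/n = 95·348/581 = 56.9019
Stratum 2 (Site B): n₁ = 406, n₀ = 155, n = 561; a·n₀/n = 233·155/561 = 64.3761; c·n₁/n = 20·406/561 = 14.4742
Stratum 3 (Site C): n₁ = 292, n₀ = 338, n = 630; a·n₀/n = 59·338/630 = 31.6540; c·n₁/n = 29·292/630 = 13.4413
RR_MH = (121.1119 + 64.3761 + 31.6540) / (56.9019 + 14.4742 + 13.4413) = 217.1420 / 84.8173 = 2.56011

2.56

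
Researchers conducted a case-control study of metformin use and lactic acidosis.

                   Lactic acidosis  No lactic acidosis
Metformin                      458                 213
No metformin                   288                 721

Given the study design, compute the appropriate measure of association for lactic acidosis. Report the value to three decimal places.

Cells: a = 458, b = 213, c = 288, d = 721.
This is a case-control study: participants were sampled on outcome status, so risks in the source population cannot be estimated directly — relative risk is not valid here. The odds ratio is the appropriate measure.
OR = (a·d)/(b·c) = (458 × 721) / (213 × 288) = 330218 / 61344 = 5.38305

5.383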